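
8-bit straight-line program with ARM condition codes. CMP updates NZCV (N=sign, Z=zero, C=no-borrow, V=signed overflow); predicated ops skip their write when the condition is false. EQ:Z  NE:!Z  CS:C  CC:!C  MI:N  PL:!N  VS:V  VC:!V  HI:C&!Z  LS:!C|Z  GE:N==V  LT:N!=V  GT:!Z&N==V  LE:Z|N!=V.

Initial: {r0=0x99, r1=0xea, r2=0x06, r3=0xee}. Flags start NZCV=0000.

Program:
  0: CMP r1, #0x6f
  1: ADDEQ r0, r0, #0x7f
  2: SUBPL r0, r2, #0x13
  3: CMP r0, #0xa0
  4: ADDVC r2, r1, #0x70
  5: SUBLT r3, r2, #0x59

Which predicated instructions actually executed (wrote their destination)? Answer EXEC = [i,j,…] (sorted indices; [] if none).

EXEC = [2,4]

[0] flags=0011 → (cmp)
[1] flags=0011 EQ?F → skip
[2] flags=0011 PL?T → r0=0xf3
[3] flags=0010 → (cmp)
[4] flags=0010 VC?T → r2=0x5a
[5] flags=0010 LT?F → skip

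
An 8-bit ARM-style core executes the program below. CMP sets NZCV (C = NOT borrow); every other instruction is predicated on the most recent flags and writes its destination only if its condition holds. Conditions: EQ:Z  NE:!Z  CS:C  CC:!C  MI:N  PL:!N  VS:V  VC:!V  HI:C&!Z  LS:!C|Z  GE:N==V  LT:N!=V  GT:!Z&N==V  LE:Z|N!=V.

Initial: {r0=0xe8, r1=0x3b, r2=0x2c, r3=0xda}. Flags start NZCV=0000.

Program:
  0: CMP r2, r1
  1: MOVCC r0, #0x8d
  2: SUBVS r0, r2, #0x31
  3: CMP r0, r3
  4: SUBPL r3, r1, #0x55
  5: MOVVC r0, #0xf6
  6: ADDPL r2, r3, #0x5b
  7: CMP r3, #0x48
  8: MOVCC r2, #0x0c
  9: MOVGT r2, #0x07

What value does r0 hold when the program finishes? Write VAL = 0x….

0: ✓ CMP  NZCV=1000
1: ✓ MOVCC  r0←0x8d
2: · SUBVS
3: ✓ CMP  NZCV=1000
4: · SUBPL
5: ✓ MOVVC  r0←0xf6
6: · ADDPL
7: ✓ CMP  NZCV=1010
8: · MOVCC
9: · MOVGT

VAL = 0xf6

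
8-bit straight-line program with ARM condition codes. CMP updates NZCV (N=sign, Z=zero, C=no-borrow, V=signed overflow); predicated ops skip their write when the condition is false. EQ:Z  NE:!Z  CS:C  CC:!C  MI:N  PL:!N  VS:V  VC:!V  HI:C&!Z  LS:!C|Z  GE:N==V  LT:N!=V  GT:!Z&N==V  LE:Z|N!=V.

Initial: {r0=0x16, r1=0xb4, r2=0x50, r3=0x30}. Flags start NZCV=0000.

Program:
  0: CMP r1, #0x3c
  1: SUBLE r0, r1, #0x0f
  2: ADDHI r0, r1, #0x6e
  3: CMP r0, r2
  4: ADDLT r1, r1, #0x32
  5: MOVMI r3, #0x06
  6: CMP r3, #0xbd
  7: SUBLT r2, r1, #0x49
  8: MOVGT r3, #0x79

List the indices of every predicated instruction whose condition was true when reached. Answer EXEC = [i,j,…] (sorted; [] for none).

EXEC = [1,2,4,5,8]

[0] flags=0011 → (cmp)
[1] flags=0011 LE?T → r0=0xa5
[2] flags=0011 HI?T → r0=0x22
[3] flags=1000 → (cmp)
[4] flags=1000 LT?T → r1=0xe6
[5] flags=1000 MI?T → r3=0x06
[6] flags=0000 → (cmp)
[7] flags=0000 LT?F → skip
[8] flags=0000 GT?T → r3=0x79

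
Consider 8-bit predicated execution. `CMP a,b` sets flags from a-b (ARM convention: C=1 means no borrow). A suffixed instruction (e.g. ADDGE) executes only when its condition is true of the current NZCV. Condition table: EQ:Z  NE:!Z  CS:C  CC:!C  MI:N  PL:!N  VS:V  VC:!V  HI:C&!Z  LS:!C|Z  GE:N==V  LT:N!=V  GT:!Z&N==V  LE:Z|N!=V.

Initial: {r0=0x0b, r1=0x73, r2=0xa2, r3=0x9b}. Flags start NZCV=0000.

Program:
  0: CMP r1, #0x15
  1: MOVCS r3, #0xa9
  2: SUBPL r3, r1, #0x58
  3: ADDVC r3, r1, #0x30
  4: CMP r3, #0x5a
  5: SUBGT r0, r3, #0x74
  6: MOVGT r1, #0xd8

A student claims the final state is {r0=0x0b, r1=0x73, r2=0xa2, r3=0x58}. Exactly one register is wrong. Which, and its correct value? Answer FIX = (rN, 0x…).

FIX = (r3, 0xa3)

0: ✓ CMP  NZCV=0010
1: ✓ MOVCS  r3←0xa9
2: ✓ SUBPL  r3←0x1b
3: ✓ ADDVC  r3←0xa3
4: ✓ CMP  NZCV=0011
5: · SUBGT
6: · MOVGT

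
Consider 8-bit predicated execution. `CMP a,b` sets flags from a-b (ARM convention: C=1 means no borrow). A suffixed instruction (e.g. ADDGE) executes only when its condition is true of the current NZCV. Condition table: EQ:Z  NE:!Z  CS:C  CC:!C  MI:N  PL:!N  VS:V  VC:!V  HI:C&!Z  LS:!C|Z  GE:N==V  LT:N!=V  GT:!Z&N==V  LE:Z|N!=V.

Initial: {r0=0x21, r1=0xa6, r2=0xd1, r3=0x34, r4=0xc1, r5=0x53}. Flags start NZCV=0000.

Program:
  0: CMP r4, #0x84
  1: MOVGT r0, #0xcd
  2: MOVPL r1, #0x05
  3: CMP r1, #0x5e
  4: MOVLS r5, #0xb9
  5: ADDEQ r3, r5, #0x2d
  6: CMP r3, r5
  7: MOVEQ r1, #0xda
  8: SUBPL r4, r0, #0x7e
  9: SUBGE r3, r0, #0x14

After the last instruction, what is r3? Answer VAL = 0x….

VAL = 0xb9

0: ✓ CMP  NZCV=0010
1: ✓ MOVGT  r0←0xcd
2: ✓ MOVPL  r1←0x05
3: ✓ CMP  NZCV=1000
4: ✓ MOVLS  r5←0xb9
5: · ADDEQ
6: ✓ CMP  NZCV=0000
7: · MOVEQ
8: ✓ SUBPL  r4←0x4f
9: ✓ SUBGE  r3←0xb9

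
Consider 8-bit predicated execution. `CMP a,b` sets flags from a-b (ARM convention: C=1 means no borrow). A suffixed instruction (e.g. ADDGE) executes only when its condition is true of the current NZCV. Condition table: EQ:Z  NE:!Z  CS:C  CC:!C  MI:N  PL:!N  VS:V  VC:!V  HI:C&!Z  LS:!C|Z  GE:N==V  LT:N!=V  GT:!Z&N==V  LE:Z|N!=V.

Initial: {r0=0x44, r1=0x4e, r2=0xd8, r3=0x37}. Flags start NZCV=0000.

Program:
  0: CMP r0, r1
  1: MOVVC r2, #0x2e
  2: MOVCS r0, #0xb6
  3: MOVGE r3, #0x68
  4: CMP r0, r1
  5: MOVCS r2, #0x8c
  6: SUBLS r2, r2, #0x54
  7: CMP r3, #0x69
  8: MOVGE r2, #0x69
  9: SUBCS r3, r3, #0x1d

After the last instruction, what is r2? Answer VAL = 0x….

VAL = 0xda

[0] flags=1000 → (cmp)
[1] flags=1000 VC?T → r2=0x2e
[2] flags=1000 CS?F → skip
[3] flags=1000 GE?F → skip
[4] flags=1000 → (cmp)
[5] flags=1000 CS?F → skip
[6] flags=1000 LS?T → r2=0xda
[7] flags=1000 → (cmp)
[8] flags=1000 GE?F → skip
[9] flags=1000 CS?F → skip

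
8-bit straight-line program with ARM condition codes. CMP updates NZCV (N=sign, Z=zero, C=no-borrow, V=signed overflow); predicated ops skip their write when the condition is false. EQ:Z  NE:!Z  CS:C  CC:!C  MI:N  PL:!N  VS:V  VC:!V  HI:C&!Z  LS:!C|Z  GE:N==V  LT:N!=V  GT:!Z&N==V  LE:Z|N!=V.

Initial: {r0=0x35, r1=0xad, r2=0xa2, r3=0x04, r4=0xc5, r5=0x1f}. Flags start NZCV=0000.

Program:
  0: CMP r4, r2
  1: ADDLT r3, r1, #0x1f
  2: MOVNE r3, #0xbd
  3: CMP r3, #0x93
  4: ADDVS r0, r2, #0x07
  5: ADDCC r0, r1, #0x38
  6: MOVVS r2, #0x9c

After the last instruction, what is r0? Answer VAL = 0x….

[0] flags=0010 → (cmp)
[1] flags=0010 LT?F → skip
[2] flags=0010 NE?T → r3=0xbd
[3] flags=0010 → (cmp)
[4] flags=0010 VS?F → skip
[5] flags=0010 CC?F → skip
[6] flags=0010 VS?F → skip

VAL = 0x35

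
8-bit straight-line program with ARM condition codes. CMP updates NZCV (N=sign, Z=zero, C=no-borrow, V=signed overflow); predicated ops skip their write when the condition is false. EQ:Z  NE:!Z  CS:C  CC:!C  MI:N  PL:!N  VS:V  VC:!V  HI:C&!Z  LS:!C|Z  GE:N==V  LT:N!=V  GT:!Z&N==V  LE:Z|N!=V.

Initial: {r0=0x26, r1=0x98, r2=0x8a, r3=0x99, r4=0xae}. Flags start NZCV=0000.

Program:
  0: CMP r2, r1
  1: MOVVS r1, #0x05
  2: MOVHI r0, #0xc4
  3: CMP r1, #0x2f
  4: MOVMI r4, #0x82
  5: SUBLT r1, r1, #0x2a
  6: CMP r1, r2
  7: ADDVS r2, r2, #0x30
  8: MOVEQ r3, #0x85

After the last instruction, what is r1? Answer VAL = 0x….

VAL = 0x6e

0: ✓ CMP  NZCV=1000
1: · MOVVS
2: · MOVHI
3: ✓ CMP  NZCV=0011
4: · MOVMI
5: ✓ SUBLT  r1←0x6e
6: ✓ CMP  NZCV=1001
7: ✓ ADDVS  r2←0xba
8: · MOVEQ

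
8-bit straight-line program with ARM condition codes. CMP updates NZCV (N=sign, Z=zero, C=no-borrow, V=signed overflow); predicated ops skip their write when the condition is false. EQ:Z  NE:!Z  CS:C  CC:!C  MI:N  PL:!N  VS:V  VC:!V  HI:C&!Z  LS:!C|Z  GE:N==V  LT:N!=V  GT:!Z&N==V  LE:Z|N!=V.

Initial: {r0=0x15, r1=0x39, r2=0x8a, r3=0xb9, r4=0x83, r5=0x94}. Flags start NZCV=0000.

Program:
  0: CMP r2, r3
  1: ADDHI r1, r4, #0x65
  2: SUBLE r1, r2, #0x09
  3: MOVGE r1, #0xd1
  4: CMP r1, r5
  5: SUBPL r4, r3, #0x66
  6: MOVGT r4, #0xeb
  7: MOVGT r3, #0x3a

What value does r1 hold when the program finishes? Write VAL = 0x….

[0] flags=1000 → (cmp)
[1] flags=1000 HI?F → skip
[2] flags=1000 LE?T → r1=0x81
[3] flags=1000 GE?F → skip
[4] flags=1000 → (cmp)
[5] flags=1000 PL?F → skip
[6] flags=1000 GT?F → skip
[7] flags=1000 GT?F → skip

VAL = 0x81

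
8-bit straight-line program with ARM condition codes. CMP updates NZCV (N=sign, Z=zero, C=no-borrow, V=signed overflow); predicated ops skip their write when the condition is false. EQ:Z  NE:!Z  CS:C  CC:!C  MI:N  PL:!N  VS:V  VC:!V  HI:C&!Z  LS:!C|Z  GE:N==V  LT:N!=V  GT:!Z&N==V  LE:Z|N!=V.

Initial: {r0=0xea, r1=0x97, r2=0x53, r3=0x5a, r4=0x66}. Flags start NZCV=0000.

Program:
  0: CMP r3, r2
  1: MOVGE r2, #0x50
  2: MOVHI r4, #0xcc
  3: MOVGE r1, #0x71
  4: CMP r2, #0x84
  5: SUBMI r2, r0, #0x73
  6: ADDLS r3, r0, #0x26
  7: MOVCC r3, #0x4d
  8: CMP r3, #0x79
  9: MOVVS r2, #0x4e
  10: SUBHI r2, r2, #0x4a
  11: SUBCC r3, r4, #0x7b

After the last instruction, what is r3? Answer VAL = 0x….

VAL = 0x51

[0] flags=0010 → (cmp)
[1] flags=0010 GE?T → r2=0x50
[2] flags=0010 HI?T → r4=0xcc
[3] flags=0010 GE?T → r1=0x71
[4] flags=1001 → (cmp)
[5] flags=1001 MI?T → r2=0x77
[6] flags=1001 LS?T → r3=0x10
[7] flags=1001 CC?T → r3=0x4d
[8] flags=1000 → (cmp)
[9] flags=1000 VS?F → skip
[10] flags=1000 HI?F → skip
[11] flags=1000 CC?T → r3=0x51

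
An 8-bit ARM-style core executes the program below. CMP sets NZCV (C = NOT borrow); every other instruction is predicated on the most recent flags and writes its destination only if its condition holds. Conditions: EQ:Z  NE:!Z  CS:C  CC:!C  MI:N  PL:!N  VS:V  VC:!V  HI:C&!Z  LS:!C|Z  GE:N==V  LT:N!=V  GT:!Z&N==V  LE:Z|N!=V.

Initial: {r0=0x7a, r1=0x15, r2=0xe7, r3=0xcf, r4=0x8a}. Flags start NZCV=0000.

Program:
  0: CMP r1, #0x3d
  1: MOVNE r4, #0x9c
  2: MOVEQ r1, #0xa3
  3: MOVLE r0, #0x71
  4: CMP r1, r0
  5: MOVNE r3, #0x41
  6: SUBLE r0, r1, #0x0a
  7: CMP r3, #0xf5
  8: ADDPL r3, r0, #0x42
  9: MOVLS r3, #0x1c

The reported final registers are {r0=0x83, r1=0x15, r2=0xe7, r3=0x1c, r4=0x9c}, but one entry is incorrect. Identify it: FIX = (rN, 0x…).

0: ✓ CMP  NZCV=1000
1: ✓ MOVNE  r4←0x9c
2: · MOVEQ
3: ✓ MOVLE  r0←0x71
4: ✓ CMP  NZCV=1000
5: ✓ MOVNE  r3←0x41
6: ✓ SUBLE  r0←0x0b
7: ✓ CMP  NZCV=0000
8: ✓ ADDPL  r3←0x4d
9: ✓ MOVLS  r3←0x1c

FIX = (r0, 0x0b)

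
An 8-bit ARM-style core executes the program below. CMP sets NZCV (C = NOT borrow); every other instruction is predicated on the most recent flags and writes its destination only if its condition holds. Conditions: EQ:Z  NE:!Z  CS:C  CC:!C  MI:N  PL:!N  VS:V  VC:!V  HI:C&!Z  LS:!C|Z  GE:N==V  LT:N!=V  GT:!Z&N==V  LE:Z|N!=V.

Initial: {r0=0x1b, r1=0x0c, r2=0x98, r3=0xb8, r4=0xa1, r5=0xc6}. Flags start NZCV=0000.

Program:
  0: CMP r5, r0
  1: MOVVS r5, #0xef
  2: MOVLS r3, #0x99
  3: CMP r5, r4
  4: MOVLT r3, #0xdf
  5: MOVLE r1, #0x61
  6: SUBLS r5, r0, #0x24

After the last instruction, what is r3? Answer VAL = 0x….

VAL = 0xb8

[0] flags=1010 → (cmp)
[1] flags=1010 VS?F → skip
[2] flags=1010 LS?F → skip
[3] flags=0010 → (cmp)
[4] flags=0010 LT?F → skip
[5] flags=0010 LE?F → skip
[6] flags=0010 LS?F → skip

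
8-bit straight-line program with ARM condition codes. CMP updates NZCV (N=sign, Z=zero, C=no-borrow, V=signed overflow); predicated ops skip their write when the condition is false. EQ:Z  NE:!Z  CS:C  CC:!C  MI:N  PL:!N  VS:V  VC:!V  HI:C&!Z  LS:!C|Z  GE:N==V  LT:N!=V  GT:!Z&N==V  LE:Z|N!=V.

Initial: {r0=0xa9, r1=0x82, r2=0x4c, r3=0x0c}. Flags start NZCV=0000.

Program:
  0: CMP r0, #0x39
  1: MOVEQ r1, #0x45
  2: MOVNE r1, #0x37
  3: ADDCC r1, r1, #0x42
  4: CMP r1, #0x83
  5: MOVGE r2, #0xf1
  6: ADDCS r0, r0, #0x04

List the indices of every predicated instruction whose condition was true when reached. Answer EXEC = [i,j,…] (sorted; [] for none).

0: ✓ CMP  NZCV=0011
1: · MOVEQ
2: ✓ MOVNE  r1←0x37
3: · ADDCC
4: ✓ CMP  NZCV=1001
5: ✓ MOVGE  r2←0xf1
6: · ADDCS

EXEC = [2,5]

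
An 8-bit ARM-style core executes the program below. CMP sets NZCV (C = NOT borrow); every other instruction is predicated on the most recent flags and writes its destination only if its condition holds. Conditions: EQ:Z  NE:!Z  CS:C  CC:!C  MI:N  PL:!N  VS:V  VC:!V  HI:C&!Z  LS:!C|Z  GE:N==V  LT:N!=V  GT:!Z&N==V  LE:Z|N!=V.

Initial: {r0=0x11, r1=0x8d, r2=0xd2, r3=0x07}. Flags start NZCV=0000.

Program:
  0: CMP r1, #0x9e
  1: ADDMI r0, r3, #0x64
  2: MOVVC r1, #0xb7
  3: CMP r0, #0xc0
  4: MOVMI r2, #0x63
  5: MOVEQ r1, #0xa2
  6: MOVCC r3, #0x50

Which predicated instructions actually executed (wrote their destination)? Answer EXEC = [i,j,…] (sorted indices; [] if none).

[0] flags=1000 → (cmp)
[1] flags=1000 MI?T → r0=0x6b
[2] flags=1000 VC?T → r1=0xb7
[3] flags=1001 → (cmp)
[4] flags=1001 MI?T → r2=0x63
[5] flags=1001 EQ?F → skip
[6] flags=1001 CC?T → r3=0x50

EXEC = [1,2,4,6]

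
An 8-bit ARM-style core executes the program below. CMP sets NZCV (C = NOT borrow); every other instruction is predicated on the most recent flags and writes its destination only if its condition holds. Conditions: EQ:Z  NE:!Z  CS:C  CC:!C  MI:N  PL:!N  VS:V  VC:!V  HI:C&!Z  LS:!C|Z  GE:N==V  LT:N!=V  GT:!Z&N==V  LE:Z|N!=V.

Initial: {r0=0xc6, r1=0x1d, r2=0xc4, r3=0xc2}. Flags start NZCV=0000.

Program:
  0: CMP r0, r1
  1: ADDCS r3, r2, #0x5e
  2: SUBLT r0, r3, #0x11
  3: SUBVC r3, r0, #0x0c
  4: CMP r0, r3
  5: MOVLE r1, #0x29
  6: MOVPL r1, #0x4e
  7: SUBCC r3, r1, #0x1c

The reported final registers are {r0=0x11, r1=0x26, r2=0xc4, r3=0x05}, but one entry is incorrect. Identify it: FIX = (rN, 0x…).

FIX = (r1, 0x4e)

0: ✓ CMP  NZCV=1010
1: ✓ ADDCS  r3←0x22
2: ✓ SUBLT  r0←0x11
3: ✓ SUBVC  r3←0x05
4: ✓ CMP  NZCV=0010
5: · MOVLE
6: ✓ MOVPL  r1←0x4e
7: · SUBCC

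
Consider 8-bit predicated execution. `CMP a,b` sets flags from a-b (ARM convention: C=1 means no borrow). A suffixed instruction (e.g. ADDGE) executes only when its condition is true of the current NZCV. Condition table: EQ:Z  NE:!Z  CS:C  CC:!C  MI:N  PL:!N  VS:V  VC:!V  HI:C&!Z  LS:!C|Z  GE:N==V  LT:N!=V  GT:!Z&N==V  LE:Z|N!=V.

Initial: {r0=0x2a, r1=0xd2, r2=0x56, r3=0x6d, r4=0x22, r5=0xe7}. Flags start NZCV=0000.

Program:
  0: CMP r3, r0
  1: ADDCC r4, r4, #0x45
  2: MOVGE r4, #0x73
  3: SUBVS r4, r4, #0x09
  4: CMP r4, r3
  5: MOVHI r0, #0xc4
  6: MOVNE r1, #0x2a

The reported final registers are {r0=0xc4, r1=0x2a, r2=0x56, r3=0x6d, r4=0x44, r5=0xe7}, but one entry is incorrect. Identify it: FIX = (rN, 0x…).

0: ✓ CMP  NZCV=0010
1: · ADDCC
2: ✓ MOVGE  r4←0x73
3: · SUBVS
4: ✓ CMP  NZCV=0010
5: ✓ MOVHI  r0←0xc4
6: ✓ MOVNE  r1←0x2a

FIX = (r4, 0x73)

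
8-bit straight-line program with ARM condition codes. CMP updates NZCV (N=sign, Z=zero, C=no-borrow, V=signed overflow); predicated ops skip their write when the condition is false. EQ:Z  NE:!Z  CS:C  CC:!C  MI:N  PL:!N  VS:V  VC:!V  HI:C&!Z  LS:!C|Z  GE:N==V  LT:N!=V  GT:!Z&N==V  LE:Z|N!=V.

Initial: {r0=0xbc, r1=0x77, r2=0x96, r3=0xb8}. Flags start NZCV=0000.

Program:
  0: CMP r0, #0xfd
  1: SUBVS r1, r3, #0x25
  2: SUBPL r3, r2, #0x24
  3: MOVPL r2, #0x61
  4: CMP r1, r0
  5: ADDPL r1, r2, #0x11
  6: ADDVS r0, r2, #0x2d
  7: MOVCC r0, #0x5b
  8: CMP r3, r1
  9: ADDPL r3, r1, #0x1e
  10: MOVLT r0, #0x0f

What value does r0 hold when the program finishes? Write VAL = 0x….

VAL = 0x0f

[0] flags=1000 → (cmp)
[1] flags=1000 VS?F → skip
[2] flags=1000 PL?F → skip
[3] flags=1000 PL?F → skip
[4] flags=1001 → (cmp)
[5] flags=1001 PL?F → skip
[6] flags=1001 VS?T → r0=0xc3
[7] flags=1001 CC?T → r0=0x5b
[8] flags=0011 → (cmp)
[9] flags=0011 PL?T → r3=0x95
[10] flags=0011 LT?T → r0=0x0f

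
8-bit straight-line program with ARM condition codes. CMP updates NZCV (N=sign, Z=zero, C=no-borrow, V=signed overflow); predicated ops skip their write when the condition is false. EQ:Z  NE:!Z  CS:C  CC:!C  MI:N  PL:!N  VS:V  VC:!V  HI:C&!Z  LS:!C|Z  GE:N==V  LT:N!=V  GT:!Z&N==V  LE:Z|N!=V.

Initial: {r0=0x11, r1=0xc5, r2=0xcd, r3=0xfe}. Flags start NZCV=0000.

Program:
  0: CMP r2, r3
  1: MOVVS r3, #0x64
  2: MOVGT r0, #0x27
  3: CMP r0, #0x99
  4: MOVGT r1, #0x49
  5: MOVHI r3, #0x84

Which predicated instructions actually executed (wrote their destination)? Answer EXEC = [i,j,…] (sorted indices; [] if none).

[0] flags=1000 → (cmp)
[1] flags=1000 VS?F → skip
[2] flags=1000 GT?F → skip
[3] flags=0000 → (cmp)
[4] flags=0000 GT?T → r1=0x49
[5] flags=0000 HI?F → skip

EXEC = [4]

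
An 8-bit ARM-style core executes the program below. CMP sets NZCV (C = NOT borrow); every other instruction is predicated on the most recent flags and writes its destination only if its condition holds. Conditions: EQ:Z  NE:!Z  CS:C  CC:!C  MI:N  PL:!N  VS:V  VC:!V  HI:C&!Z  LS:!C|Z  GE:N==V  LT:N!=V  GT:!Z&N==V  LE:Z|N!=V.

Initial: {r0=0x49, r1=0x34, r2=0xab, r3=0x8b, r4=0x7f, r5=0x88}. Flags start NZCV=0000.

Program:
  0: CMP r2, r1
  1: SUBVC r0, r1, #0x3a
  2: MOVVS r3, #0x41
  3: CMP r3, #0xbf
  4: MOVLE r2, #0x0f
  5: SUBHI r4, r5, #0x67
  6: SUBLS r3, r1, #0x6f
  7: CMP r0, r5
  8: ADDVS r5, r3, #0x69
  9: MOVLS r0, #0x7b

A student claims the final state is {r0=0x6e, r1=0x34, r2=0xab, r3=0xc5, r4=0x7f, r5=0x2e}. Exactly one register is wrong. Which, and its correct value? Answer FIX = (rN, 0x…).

[0] flags=0011 → (cmp)
[1] flags=0011 VC?F → skip
[2] flags=0011 VS?T → r3=0x41
[3] flags=1001 → (cmp)
[4] flags=1001 LE?F → skip
[5] flags=1001 HI?F → skip
[6] flags=1001 LS?T → r3=0xc5
[7] flags=1001 → (cmp)
[8] flags=1001 VS?T → r5=0x2e
[9] flags=1001 LS?T → r0=0x7b

FIX = (r0, 0x7b)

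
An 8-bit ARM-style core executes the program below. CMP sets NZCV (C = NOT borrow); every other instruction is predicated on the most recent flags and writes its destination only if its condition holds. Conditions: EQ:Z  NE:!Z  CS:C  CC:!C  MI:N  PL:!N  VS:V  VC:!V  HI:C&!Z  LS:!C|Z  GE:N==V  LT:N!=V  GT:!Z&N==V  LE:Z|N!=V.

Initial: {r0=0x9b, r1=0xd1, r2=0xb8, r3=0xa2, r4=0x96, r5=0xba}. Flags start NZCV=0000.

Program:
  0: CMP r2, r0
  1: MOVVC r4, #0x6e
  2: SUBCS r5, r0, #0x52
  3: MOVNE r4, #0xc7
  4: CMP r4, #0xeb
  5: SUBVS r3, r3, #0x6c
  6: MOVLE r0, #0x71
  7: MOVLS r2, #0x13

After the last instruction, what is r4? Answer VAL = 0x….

[0] flags=0010 → (cmp)
[1] flags=0010 VC?T → r4=0x6e
[2] flags=0010 CS?T → r5=0x49
[3] flags=0010 NE?T → r4=0xc7
[4] flags=1000 → (cmp)
[5] flags=1000 VS?F → skip
[6] flags=1000 LE?T → r0=0x71
[7] flags=1000 LS?T → r2=0x13

VAL = 0xc7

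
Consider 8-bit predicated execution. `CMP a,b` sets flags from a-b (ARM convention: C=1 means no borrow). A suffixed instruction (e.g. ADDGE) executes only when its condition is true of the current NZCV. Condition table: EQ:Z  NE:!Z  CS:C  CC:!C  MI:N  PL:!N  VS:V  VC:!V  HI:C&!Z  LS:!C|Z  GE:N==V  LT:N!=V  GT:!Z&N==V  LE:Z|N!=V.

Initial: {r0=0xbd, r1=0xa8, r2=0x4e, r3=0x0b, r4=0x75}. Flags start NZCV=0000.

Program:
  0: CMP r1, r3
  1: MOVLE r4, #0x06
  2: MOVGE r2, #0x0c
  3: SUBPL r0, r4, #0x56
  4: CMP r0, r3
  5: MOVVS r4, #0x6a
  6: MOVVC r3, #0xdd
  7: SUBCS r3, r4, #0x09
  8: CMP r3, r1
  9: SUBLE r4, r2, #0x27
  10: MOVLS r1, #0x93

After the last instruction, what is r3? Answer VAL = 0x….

VAL = 0xfd

0: ✓ CMP  NZCV=1010
1: ✓ MOVLE  r4←0x06
2: · MOVGE
3: · SUBPL
4: ✓ CMP  NZCV=1010
5: · MOVVS
6: ✓ MOVVC  r3←0xdd
7: ✓ SUBCS  r3←0xfd
8: ✓ CMP  NZCV=0010
9: · SUBLE
10: · MOVLS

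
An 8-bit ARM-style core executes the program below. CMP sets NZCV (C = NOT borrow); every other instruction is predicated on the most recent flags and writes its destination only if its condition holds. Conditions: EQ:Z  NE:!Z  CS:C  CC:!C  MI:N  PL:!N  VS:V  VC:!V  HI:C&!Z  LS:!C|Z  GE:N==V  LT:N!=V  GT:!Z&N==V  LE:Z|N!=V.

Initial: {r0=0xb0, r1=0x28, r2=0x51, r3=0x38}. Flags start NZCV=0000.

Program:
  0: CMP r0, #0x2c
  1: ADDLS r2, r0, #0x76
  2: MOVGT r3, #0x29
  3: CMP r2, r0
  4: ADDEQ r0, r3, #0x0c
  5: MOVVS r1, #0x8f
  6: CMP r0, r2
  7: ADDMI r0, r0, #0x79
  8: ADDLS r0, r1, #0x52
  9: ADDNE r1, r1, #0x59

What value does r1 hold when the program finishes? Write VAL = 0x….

VAL = 0xe8

0: ✓ CMP  NZCV=1010
1: · ADDLS
2: · MOVGT
3: ✓ CMP  NZCV=1001
4: · ADDEQ
5: ✓ MOVVS  r1←0x8f
6: ✓ CMP  NZCV=0011
7: · ADDMI
8: · ADDLS
9: ✓ ADDNE  r1←0xe8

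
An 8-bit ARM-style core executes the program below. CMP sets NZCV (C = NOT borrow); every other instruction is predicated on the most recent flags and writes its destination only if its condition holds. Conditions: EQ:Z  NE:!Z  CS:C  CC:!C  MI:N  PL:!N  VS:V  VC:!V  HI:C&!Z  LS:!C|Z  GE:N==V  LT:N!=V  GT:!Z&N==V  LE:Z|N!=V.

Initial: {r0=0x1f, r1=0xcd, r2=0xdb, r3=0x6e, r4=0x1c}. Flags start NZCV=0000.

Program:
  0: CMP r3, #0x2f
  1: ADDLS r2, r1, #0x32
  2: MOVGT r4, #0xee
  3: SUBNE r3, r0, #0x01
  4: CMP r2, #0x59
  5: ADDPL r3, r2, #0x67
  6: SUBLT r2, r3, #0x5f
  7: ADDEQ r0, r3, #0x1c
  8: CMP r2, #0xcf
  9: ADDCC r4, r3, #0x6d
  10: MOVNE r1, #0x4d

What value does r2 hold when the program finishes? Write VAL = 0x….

0: ✓ CMP  NZCV=0010
1: · ADDLS
2: ✓ MOVGT  r4←0xee
3: ✓ SUBNE  r3←0x1e
4: ✓ CMP  NZCV=1010
5: · ADDPL
6: ✓ SUBLT  r2←0xbf
7: · ADDEQ
8: ✓ CMP  NZCV=1000
9: ✓ ADDCC  r4←0x8b
10: ✓ MOVNE  r1←0x4d

VAL = 0xbf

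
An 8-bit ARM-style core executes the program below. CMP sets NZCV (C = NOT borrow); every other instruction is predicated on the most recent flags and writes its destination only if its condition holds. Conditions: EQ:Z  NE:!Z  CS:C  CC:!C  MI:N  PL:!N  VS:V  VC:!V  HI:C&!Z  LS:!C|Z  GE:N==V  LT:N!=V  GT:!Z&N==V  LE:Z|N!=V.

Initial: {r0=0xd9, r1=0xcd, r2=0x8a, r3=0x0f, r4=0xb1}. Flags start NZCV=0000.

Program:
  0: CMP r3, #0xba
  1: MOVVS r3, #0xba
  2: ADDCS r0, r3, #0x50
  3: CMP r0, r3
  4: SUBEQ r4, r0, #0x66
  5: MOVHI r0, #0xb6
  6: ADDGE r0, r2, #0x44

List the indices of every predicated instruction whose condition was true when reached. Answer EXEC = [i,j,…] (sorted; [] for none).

EXEC = [5]

0: ✓ CMP  NZCV=0000
1: · MOVVS
2: · ADDCS
3: ✓ CMP  NZCV=1010
4: · SUBEQ
5: ✓ MOVHI  r0←0xb6
6: · ADDGE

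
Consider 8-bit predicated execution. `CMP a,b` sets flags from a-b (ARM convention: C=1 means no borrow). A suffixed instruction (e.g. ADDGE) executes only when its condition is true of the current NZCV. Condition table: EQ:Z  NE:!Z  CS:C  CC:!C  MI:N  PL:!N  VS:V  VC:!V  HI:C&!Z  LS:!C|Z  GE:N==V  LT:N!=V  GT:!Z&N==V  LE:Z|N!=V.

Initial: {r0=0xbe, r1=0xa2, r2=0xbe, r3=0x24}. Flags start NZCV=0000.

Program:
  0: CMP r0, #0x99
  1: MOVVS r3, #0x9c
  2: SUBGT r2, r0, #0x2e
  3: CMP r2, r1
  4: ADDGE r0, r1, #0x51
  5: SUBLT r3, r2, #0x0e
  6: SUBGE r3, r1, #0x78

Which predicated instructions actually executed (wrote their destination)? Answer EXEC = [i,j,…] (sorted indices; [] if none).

[0] flags=0010 → (cmp)
[1] flags=0010 VS?F → skip
[2] flags=0010 GT?T → r2=0x90
[3] flags=1000 → (cmp)
[4] flags=1000 GE?F → skip
[5] flags=1000 LT?T → r3=0x82
[6] flags=1000 GE?F → skip

EXEC = [2,5]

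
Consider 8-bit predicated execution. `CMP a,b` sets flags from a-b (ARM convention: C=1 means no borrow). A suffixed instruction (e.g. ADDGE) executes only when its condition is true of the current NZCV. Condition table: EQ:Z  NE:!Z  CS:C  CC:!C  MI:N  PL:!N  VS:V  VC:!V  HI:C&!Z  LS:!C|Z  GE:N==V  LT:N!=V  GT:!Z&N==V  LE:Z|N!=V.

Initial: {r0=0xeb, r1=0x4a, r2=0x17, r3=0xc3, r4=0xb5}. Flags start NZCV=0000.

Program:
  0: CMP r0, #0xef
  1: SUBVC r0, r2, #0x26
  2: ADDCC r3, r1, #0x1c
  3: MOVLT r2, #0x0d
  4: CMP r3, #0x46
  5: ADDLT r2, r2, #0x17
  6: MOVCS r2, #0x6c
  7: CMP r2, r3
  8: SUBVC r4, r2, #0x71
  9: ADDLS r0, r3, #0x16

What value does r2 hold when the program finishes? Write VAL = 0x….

VAL = 0x6c

[0] flags=1000 → (cmp)
[1] flags=1000 VC?T → r0=0xf1
[2] flags=1000 CC?T → r3=0x66
[3] flags=1000 LT?T → r2=0x0d
[4] flags=0010 → (cmp)
[5] flags=0010 LT?F → skip
[6] flags=0010 CS?T → r2=0x6c
[7] flags=0010 → (cmp)
[8] flags=0010 VC?T → r4=0xfb
[9] flags=0010 LS?F → skip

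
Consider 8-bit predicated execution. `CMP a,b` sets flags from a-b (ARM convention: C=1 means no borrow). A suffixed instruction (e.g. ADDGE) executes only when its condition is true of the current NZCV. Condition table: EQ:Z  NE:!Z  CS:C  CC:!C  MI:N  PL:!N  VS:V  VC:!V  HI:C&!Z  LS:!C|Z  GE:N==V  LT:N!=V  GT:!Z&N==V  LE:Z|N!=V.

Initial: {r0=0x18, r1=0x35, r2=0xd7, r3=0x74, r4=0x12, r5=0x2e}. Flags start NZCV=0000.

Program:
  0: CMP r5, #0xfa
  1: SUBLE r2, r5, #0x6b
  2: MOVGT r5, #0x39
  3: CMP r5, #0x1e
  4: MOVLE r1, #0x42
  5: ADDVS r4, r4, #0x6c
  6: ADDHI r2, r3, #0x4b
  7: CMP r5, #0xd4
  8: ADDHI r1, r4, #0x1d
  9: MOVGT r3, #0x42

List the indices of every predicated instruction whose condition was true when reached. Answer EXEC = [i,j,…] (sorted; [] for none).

0: ✓ CMP  NZCV=0000
1: · SUBLE
2: ✓ MOVGT  r5←0x39
3: ✓ CMP  NZCV=0010
4: · MOVLE
5: · ADDVS
6: ✓ ADDHI  r2←0xbf
7: ✓ CMP  NZCV=0000
8: · ADDHI
9: ✓ MOVGT  r3←0x42

EXEC = [2,6,9]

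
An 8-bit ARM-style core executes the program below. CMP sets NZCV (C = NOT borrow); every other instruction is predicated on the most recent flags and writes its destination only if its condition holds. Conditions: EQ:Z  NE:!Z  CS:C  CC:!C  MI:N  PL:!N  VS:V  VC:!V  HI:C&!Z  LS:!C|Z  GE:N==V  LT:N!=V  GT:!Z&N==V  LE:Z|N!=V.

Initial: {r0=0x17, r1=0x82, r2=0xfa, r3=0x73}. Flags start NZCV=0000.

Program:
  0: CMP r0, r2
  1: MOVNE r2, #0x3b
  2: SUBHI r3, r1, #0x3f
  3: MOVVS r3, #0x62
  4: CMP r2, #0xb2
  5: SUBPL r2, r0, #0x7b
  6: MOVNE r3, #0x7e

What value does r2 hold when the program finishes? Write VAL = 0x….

0: ✓ CMP  NZCV=0000
1: ✓ MOVNE  r2←0x3b
2: · SUBHI
3: · MOVVS
4: ✓ CMP  NZCV=1001
5: · SUBPL
6: ✓ MOVNE  r3←0x7e

VAL = 0x3b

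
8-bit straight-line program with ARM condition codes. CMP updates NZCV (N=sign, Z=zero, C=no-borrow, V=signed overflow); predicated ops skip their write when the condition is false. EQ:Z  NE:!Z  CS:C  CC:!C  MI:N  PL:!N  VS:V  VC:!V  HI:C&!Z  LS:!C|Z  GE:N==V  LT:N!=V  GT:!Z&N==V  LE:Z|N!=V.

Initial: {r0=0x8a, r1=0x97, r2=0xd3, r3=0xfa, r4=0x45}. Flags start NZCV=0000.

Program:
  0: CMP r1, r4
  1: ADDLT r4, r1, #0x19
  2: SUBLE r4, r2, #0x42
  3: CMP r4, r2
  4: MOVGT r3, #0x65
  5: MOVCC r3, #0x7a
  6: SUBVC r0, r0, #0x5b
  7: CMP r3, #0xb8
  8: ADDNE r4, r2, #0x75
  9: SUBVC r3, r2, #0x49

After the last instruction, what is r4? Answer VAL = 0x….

0: ✓ CMP  NZCV=0011
1: ✓ ADDLT  r4←0xb0
2: ✓ SUBLE  r4←0x91
3: ✓ CMP  NZCV=1000
4: · MOVGT
5: ✓ MOVCC  r3←0x7a
6: ✓ SUBVC  r0←0x2f
7: ✓ CMP  NZCV=1001
8: ✓ ADDNE  r4←0x48
9: · SUBVC

VAL = 0x48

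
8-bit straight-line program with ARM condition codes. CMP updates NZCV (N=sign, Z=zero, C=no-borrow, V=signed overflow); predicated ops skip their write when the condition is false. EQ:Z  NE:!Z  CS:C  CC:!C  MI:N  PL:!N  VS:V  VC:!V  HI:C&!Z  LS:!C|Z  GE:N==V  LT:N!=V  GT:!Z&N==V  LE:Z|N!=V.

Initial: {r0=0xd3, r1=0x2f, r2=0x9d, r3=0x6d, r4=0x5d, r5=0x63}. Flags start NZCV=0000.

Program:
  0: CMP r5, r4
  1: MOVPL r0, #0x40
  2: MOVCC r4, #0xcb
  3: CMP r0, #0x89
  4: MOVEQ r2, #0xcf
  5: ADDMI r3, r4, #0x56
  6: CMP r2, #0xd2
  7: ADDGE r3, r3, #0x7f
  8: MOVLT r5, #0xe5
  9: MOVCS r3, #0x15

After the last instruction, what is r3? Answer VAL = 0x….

[0] flags=0010 → (cmp)
[1] flags=0010 PL?T → r0=0x40
[2] flags=0010 CC?F → skip
[3] flags=1001 → (cmp)
[4] flags=1001 EQ?F → skip
[5] flags=1001 MI?T → r3=0xb3
[6] flags=1000 → (cmp)
[7] flags=1000 GE?F → skip
[8] flags=1000 LT?T → r5=0xe5
[9] flags=1000 CS?F → skip

VAL = 0xb3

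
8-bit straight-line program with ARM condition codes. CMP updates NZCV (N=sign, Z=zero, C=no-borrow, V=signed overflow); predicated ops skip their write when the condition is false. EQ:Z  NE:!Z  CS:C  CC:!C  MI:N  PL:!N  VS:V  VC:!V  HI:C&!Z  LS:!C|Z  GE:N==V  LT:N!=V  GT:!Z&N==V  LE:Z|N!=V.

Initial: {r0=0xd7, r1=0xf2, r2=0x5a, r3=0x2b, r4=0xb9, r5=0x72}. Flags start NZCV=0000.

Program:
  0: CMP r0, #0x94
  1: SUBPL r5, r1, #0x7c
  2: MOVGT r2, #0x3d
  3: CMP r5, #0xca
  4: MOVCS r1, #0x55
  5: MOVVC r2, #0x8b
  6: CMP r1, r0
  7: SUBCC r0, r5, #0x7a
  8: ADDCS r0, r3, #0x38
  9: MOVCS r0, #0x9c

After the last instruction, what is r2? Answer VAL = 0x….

0: ✓ CMP  NZCV=0010
1: ✓ SUBPL  r5←0x76
2: ✓ MOVGT  r2←0x3d
3: ✓ CMP  NZCV=1001
4: · MOVCS
5: · MOVVC
6: ✓ CMP  NZCV=0010
7: · SUBCC
8: ✓ ADDCS  r0←0x63
9: ✓ MOVCS  r0←0x9c

VAL = 0x3d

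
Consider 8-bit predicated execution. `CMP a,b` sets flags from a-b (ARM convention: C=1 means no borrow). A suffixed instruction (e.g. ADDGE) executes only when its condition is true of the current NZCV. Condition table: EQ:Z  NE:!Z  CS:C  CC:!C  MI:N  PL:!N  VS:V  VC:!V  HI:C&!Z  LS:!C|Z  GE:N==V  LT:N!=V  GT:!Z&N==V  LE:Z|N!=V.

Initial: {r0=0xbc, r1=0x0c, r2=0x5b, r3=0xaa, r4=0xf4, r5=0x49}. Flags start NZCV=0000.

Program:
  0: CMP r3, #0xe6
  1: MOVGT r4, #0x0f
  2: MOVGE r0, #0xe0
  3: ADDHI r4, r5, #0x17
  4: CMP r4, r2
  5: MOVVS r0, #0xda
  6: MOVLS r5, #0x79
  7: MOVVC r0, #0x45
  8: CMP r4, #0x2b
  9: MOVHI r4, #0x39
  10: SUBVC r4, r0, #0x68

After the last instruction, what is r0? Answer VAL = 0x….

[0] flags=1000 → (cmp)
[1] flags=1000 GT?F → skip
[2] flags=1000 GE?F → skip
[3] flags=1000 HI?F → skip
[4] flags=1010 → (cmp)
[5] flags=1010 VS?F → skip
[6] flags=1010 LS?F → skip
[7] flags=1010 VC?T → r0=0x45
[8] flags=1010 → (cmp)
[9] flags=1010 HI?T → r4=0x39
[10] flags=1010 VC?T → r4=0xdd

VAL = 0x45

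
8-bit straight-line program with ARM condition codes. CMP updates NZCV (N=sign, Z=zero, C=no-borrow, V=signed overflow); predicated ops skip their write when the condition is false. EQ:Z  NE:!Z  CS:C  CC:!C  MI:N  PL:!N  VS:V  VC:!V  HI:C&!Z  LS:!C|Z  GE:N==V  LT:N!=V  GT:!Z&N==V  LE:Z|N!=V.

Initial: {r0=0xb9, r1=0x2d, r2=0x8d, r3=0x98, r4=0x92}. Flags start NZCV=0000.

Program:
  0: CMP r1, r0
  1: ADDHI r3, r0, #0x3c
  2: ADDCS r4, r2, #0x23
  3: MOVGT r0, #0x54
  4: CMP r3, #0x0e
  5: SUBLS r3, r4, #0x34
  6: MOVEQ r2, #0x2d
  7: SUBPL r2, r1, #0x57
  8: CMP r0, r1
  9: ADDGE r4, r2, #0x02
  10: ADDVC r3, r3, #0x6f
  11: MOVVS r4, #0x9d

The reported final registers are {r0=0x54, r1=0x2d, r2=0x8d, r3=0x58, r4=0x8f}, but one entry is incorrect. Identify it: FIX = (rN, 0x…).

FIX = (r3, 0x07)

[0] flags=0000 → (cmp)
[1] flags=0000 HI?F → skip
[2] flags=0000 CS?F → skip
[3] flags=0000 GT?T → r0=0x54
[4] flags=1010 → (cmp)
[5] flags=1010 LS?F → skip
[6] flags=1010 EQ?F → skip
[7] flags=1010 PL?F → skip
[8] flags=0010 → (cmp)
[9] flags=0010 GE?T → r4=0x8f
[10] flags=0010 VC?T → r3=0x07
[11] flags=0010 VS?F → skip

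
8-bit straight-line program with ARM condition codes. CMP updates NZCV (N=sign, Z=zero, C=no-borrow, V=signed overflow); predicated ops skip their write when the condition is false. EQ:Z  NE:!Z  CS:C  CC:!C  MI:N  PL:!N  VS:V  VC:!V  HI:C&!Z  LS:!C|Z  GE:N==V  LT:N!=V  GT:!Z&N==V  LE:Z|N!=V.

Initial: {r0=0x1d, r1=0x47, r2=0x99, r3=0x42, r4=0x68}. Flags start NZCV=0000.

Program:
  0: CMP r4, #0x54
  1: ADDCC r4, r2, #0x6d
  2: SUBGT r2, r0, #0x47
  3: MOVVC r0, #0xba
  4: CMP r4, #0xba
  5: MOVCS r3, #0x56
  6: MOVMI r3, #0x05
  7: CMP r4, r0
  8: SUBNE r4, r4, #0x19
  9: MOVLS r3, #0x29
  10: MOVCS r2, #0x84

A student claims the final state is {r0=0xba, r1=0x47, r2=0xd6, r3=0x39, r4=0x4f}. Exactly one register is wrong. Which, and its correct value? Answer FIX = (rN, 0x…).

FIX = (r3, 0x29)

0: ✓ CMP  NZCV=0010
1: · ADDCC
2: ✓ SUBGT  r2←0xd6
3: ✓ MOVVC  r0←0xba
4: ✓ CMP  NZCV=1001
5: · MOVCS
6: ✓ MOVMI  r3←0x05
7: ✓ CMP  NZCV=1001
8: ✓ SUBNE  r4←0x4f
9: ✓ MOVLS  r3←0x29
10: · MOVCS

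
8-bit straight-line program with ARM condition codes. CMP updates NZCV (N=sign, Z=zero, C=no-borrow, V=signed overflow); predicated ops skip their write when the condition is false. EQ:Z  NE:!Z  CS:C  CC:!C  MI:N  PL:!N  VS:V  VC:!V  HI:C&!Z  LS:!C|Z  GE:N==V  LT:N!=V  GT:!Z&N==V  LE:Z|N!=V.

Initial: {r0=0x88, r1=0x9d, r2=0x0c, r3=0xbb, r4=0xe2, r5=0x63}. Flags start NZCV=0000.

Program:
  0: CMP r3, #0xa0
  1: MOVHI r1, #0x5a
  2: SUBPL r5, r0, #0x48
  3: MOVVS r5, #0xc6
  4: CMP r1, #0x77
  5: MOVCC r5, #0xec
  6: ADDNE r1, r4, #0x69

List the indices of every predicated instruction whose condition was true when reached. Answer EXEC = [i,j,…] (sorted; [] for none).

[0] flags=0010 → (cmp)
[1] flags=0010 HI?T → r1=0x5a
[2] flags=0010 PL?T → r5=0x40
[3] flags=0010 VS?F → skip
[4] flags=1000 → (cmp)
[5] flags=1000 CC?T → r5=0xec
[6] flags=1000 NE?T → r1=0x4b

EXEC = [1,2,5,6]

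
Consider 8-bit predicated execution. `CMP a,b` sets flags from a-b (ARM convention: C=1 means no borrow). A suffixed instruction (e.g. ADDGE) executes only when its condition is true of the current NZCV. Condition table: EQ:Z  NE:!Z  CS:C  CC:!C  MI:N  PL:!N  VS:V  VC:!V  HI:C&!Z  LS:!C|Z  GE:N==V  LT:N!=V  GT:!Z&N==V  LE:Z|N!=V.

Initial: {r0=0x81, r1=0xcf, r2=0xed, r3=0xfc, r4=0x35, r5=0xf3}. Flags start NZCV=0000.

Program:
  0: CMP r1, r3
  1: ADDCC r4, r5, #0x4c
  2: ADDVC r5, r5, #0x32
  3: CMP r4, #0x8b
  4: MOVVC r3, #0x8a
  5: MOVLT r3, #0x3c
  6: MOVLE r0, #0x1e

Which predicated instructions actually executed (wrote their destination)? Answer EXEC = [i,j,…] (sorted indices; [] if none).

EXEC = [1,2]

0: ✓ CMP  NZCV=1000
1: ✓ ADDCC  r4←0x3f
2: ✓ ADDVC  r5←0x25
3: ✓ CMP  NZCV=1001
4: · MOVVC
5: · MOVLT
6: · MOVLE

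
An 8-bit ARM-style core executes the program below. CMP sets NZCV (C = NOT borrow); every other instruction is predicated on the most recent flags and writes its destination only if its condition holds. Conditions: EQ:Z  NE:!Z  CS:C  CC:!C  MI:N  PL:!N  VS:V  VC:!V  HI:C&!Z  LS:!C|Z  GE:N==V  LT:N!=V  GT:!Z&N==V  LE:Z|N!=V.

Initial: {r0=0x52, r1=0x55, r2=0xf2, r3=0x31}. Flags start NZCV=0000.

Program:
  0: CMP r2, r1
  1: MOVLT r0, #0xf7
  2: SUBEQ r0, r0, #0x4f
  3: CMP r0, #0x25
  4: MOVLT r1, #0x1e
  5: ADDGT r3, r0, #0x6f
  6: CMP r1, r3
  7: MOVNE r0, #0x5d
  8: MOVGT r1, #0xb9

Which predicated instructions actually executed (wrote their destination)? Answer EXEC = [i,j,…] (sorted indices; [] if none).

EXEC = [1,4,7]

0: ✓ CMP  NZCV=1010
1: ✓ MOVLT  r0←0xf7
2: · SUBEQ
3: ✓ CMP  NZCV=1010
4: ✓ MOVLT  r1←0x1e
5: · ADDGT
6: ✓ CMP  NZCV=1000
7: ✓ MOVNE  r0←0x5d
8: · MOVGT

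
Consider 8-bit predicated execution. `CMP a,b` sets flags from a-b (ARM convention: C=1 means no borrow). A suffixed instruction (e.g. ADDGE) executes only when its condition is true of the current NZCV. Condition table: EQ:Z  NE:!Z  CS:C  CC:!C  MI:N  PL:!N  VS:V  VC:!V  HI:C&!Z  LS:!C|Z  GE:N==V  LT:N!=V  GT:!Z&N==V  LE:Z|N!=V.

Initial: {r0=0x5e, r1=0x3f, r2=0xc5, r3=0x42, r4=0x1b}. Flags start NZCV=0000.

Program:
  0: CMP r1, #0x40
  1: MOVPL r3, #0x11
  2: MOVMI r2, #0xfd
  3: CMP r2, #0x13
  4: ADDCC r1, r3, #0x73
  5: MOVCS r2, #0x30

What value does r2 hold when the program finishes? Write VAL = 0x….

VAL = 0x30

0: ✓ CMP  NZCV=1000
1: · MOVPL
2: ✓ MOVMI  r2←0xfd
3: ✓ CMP  NZCV=1010
4: · ADDCC
5: ✓ MOVCS  r2←0x30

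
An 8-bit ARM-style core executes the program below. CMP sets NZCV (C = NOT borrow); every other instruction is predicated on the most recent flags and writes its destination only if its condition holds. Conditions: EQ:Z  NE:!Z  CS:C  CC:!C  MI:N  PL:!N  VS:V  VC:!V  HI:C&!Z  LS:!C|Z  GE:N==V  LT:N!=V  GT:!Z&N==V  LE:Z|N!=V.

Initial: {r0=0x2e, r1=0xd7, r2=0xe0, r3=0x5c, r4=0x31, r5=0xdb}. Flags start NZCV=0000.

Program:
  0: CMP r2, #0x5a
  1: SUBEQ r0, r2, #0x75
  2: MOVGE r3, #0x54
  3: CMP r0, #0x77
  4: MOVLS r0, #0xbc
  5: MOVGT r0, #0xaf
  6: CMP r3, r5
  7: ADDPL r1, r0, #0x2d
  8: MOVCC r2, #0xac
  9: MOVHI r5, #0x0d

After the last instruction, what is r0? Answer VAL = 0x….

[0] flags=1010 → (cmp)
[1] flags=1010 EQ?F → skip
[2] flags=1010 GE?F → skip
[3] flags=1000 → (cmp)
[4] flags=1000 LS?T → r0=0xbc
[5] flags=1000 GT?F → skip
[6] flags=1001 → (cmp)
[7] flags=1001 PL?F → skip
[8] flags=1001 CC?T → r2=0xac
[9] flags=1001 HI?F → skip

VAL = 0xbc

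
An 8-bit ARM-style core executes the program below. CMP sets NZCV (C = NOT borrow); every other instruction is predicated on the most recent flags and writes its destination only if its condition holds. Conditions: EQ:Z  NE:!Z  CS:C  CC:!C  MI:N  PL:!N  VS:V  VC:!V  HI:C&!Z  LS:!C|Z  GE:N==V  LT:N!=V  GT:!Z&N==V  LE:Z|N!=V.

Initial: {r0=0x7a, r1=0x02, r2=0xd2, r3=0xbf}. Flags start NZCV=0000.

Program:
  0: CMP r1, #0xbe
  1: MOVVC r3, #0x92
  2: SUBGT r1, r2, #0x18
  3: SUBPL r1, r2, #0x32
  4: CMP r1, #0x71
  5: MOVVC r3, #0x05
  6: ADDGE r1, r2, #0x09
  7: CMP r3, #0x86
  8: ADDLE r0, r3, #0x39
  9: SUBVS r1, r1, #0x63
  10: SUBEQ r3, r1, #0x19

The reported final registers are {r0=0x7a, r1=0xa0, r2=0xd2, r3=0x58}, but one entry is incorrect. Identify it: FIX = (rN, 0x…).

[0] flags=0000 → (cmp)
[1] flags=0000 VC?T → r3=0x92
[2] flags=0000 GT?T → r1=0xba
[3] flags=0000 PL?T → r1=0xa0
[4] flags=0011 → (cmp)
[5] flags=0011 VC?F → skip
[6] flags=0011 GE?F → skip
[7] flags=0010 → (cmp)
[8] flags=0010 LE?F → skip
[9] flags=0010 VS?F → skip
[10] flags=0010 EQ?F → skip

FIX = (r3, 0x92)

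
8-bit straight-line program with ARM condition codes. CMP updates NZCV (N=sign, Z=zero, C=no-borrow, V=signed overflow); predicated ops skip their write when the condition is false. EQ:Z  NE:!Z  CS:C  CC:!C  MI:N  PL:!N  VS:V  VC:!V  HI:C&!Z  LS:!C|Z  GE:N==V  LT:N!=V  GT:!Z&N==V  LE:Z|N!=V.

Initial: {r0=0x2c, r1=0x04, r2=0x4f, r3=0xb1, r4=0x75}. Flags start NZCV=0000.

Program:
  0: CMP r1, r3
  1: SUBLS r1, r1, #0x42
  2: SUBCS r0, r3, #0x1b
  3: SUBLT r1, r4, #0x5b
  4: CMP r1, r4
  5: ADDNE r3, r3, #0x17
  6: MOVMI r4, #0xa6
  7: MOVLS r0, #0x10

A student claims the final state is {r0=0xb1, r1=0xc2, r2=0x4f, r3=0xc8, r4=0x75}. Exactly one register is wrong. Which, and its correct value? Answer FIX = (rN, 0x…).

FIX = (r0, 0x2c)

0: ✓ CMP  NZCV=0000
1: ✓ SUBLS  r1←0xc2
2: · SUBCS
3: · SUBLT
4: ✓ CMP  NZCV=0011
5: ✓ ADDNE  r3←0xc8
6: · MOVMI
7: · MOVLS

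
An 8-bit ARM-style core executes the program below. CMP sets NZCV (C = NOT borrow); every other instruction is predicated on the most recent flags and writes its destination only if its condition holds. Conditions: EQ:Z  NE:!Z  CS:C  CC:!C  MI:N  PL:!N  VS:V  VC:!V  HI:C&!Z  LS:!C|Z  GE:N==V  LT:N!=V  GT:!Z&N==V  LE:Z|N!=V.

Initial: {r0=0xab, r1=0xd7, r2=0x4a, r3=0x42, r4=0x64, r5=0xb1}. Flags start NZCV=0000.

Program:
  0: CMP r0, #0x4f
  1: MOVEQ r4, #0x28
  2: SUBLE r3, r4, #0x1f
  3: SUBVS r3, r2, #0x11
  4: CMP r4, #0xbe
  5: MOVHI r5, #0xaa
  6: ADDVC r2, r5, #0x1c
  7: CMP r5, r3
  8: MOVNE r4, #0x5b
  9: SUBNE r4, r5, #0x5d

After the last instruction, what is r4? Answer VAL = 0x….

VAL = 0x54

0: ✓ CMP  NZCV=0011
1: · MOVEQ
2: ✓ SUBLE  r3←0x45
3: ✓ SUBVS  r3←0x39
4: ✓ CMP  NZCV=1001
5: · MOVHI
6: · ADDVC
7: ✓ CMP  NZCV=0011
8: ✓ MOVNE  r4←0x5b
9: ✓ SUBNE  r4←0x54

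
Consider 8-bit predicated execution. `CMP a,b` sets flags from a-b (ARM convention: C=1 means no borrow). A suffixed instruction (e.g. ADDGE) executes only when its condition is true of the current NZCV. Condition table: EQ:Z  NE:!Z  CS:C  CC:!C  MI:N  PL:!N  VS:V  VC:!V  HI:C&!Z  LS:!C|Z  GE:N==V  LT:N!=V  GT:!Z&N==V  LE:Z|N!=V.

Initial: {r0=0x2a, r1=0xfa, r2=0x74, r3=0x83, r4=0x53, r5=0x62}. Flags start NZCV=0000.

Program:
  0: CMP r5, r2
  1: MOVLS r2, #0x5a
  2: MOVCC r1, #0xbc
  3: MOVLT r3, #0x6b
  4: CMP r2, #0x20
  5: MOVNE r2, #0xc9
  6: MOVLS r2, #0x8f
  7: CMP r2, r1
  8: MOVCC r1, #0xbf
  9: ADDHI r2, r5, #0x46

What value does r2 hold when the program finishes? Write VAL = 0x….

VAL = 0xa8

0: ✓ CMP  NZCV=1000
1: ✓ MOVLS  r2←0x5a
2: ✓ MOVCC  r1←0xbc
3: ✓ MOVLT  r3←0x6b
4: ✓ CMP  NZCV=0010
5: ✓ MOVNE  r2←0xc9
6: · MOVLS
7: ✓ CMP  NZCV=0010
8: · MOVCC
9: ✓ ADDHI  r2←0xa8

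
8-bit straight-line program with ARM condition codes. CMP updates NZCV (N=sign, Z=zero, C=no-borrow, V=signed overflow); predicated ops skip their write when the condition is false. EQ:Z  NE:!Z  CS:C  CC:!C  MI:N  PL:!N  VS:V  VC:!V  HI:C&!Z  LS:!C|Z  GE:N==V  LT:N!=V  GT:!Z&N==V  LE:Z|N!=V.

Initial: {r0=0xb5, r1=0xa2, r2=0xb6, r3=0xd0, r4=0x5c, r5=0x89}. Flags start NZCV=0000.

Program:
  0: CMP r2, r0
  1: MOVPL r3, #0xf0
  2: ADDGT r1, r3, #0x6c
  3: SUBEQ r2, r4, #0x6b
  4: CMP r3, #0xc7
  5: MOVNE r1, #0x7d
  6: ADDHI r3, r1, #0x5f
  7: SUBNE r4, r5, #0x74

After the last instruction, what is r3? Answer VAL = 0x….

0: ✓ CMP  NZCV=0010
1: ✓ MOVPL  r3←0xf0
2: ✓ ADDGT  r1←0x5c
3: · SUBEQ
4: ✓ CMP  NZCV=0010
5: ✓ MOVNE  r1←0x7d
6: ✓ ADDHI  r3←0xdc
7: ✓ SUBNE  r4←0x15

VAL = 0xdc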